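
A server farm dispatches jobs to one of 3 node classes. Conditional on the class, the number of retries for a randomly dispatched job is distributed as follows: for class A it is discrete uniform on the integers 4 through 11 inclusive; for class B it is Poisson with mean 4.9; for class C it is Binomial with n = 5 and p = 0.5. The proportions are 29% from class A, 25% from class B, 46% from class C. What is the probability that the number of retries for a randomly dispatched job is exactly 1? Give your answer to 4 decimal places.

Conditional on each class, P(X = 1): A: 0; B: 0.0364883; C: 0.15625.
By total probability, P(X = 1) = 0.29·0 + 0.25·0.0364883 + 0.46·0.15625 = 0.0809971.

0.0810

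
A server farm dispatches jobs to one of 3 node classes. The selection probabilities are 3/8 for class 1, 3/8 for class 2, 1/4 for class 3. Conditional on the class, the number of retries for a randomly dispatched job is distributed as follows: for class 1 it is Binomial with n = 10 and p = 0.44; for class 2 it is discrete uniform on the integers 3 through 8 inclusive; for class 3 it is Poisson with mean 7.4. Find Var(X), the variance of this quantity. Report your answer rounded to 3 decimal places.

5.220

Per component, 1: μ=4.4, E[X²]=21.824; 2: μ=5.5, E[X²]=33.1667; 3: μ=7.4, E[X²]=62.16.
E[X] = 0.375·4.4 + 0.375·5.5 + 0.25·7.4 = 5.5625.
E[X²] = 0.375·21.824 + 0.375·33.1667 + 0.25·62.16 = 36.1615.
Var(X) = E[X²] − (E[X])² = 36.1615 − 30.9414 = 5.22009.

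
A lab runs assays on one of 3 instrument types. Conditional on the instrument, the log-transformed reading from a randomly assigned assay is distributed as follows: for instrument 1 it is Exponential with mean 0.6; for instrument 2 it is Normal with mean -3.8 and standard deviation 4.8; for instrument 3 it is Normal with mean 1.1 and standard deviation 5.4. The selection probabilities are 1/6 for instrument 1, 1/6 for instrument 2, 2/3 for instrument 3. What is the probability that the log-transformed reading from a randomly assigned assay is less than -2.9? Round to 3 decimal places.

Conditional on each instrument, P(X < -2.9): 1: 0; 2: 0.574366; 3: 0.229425.
By total probability, P(X < -2.9) = 0.166667·0 + 0.166667·0.574366 + 0.666667·0.229425 = 0.248678.

0.249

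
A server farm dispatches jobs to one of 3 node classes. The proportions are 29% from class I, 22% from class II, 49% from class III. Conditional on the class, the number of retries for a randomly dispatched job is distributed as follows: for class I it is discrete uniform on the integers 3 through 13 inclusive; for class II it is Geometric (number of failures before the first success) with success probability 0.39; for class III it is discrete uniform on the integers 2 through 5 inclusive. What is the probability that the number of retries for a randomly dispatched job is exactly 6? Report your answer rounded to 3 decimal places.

0.031

Conditional on each class, P(X = 6): I: 0.0909091; II: 0.0200929; III: 0.
By total probability, P(X = 6) = 0.29·0.0909091 + 0.22·0.0200929 + 0.49·0 = 0.0307841.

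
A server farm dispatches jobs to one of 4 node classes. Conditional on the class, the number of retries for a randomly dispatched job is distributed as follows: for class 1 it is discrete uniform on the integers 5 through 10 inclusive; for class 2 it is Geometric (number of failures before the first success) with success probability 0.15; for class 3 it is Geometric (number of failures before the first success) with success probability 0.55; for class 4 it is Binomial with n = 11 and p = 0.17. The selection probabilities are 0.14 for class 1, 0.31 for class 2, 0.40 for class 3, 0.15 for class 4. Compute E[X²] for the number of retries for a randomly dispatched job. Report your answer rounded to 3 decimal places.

31.569

For each component E[X²] = Var + (mean)², giving 1: 59.1667; 2: 69.8889; 3: 2.15702; 4: 5.049.
Overall E[X²] = 0.14·59.1667 + 0.31·69.8889 + 0.4·2.15702 + 0.15·5.049 = 31.569.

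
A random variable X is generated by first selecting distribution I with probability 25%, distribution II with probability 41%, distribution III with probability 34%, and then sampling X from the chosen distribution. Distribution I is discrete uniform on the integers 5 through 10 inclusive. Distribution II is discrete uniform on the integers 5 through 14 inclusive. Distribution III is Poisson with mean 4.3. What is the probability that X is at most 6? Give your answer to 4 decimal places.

0.4563

Conditional on each component, P(X ≤ 6): I: 0.333333; II: 0.2; III: 0.85579.
By total probability, P(X ≤ 6) = 0.25·0.333333 + 0.41·0.2 + 0.34·0.85579 = 0.456302.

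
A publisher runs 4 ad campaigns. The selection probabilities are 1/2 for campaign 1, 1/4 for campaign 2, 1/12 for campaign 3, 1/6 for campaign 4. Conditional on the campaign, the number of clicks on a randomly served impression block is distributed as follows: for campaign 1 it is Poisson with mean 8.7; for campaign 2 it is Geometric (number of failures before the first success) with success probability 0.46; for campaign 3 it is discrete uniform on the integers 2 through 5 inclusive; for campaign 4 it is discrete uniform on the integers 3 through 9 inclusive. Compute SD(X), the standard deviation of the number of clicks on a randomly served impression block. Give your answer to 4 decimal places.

Per component, 1: μ=8.7, E[X²]=84.39; 2: μ=1.17391, E[X²]=3.93006; 3: μ=3.5, E[X²]=13.5; 4: μ=6, E[X²]=40.
E[X] = 0.5·8.7 + 0.25·1.17391 + 0.0833333·3.5 + 0.166667·6 = 5.93514.
E[X²] = 0.5·84.39 + 0.25·3.93006 + 0.0833333·13.5 + 0.166667·40 = 50.9692.
Var(X) = E[X²] − (E[X])² = 50.9692 − 35.2259 = 15.7432.
SD(X) = √15.7432 = 3.96777.

3.9678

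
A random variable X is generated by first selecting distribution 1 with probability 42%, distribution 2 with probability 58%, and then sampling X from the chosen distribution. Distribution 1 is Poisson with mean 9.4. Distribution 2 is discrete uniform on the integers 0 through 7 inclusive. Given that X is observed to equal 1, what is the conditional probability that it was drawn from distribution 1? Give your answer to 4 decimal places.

Likelihoods P(X=1 | ·): 1: 0.000777606; 2: 0.125.
Posterior ∝ prior × likelihood. Numerator for 1: 0.42·0.000777606 = 0.000326595.
Normalizing constant: 0.42·0.000777606 + 0.58·0.125 = 0.0728266.
P(1 | observation) = 0.000326595 / 0.0728266 = 0.00448455.

0.0045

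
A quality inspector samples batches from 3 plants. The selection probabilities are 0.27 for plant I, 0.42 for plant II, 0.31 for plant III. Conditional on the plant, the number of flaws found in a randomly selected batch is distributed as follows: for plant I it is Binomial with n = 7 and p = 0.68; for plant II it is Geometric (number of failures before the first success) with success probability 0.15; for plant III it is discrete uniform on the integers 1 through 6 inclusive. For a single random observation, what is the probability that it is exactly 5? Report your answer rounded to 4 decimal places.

Conditional on each plant, P(X = 5): I: 0.312654; II: 0.0665558; III: 0.166667.
By total probability, P(X = 5) = 0.27·0.312654 + 0.42·0.0665558 + 0.31·0.166667 = 0.164037.

0.1640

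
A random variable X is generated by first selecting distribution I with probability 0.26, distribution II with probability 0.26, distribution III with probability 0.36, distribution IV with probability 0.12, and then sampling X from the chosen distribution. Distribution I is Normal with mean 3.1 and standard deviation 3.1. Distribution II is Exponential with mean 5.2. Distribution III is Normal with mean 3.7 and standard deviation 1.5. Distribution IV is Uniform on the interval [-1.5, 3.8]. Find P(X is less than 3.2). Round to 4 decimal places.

Conditional on each component, P(X < 3.2): I: 0.512867; II: 0.459567; III: 0.369441; IV: 0.886792.
By total probability, P(X < 3.2) = 0.26·0.512867 + 0.26·0.459567 + 0.36·0.369441 + 0.12·0.886792 = 0.492247.

0.4922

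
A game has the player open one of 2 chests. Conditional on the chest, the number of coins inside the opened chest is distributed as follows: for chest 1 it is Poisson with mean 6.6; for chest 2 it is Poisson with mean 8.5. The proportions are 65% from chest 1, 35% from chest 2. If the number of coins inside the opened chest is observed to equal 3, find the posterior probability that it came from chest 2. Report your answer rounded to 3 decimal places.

Likelihoods P(X=3 | ·): 1: 0.0651834; 2: 0.0208258.
Posterior ∝ prior × likelihood. Numerator for 2: 0.35·0.0208258 = 0.00728904.
Normalizing constant: 0.65·0.0651834 + 0.35·0.0208258 = 0.0496582.
P(2 | observation) = 0.00728904 / 0.0496582 = 0.146784.

0.147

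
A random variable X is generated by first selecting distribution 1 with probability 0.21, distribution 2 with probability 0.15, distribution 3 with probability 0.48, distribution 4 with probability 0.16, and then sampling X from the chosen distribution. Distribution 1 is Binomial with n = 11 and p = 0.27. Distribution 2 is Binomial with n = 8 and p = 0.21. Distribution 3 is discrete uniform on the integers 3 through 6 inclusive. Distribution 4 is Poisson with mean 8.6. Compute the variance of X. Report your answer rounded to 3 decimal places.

6.997

Per component, 1: μ=2.97, E[X²]=10.989; 2: μ=1.68, E[X²]=4.1496; 3: μ=4.5, E[X²]=21.5; 4: μ=8.6, E[X²]=82.56.
E[X] = 0.21·2.97 + 0.15·1.68 + 0.48·4.5 + 0.16·8.6 = 4.4117.
E[X²] = 0.21·10.989 + 0.15·4.1496 + 0.48·21.5 + 0.16·82.56 = 26.4597.
Var(X) = E[X²] − (E[X])² = 26.4597 − 19.4631 = 6.99663.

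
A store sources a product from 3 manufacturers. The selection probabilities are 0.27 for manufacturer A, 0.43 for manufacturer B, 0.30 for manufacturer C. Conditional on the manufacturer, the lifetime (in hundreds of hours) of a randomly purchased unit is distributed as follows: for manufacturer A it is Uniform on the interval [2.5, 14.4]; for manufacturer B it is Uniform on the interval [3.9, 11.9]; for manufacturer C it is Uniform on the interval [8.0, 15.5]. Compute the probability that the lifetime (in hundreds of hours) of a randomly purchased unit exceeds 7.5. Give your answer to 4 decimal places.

0.6931

Conditional on each manufacturer, P(X > 7.5): A: 0.579832; B: 0.55; C: 1.
By total probability, P(X > 7.5) = 0.27·0.579832 + 0.43·0.55 + 0.3·1 = 0.693055.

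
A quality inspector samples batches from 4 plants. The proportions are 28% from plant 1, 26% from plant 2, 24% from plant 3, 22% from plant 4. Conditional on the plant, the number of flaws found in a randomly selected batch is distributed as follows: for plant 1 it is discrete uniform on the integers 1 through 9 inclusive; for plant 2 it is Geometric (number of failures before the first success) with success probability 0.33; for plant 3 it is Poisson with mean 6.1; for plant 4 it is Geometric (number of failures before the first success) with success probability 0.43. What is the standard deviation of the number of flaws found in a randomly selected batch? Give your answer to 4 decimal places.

Per component, 1: μ=5, E[X²]=31.6667; 2: μ=2.0303, E[X²]=10.2746; 3: μ=6.1, E[X²]=43.31; 4: μ=1.32558, E[X²]=4.83991.
E[X] = 0.28·5 + 0.26·2.0303 + 0.24·6.1 + 0.22·1.32558 = 3.68351.
E[X²] = 0.28·31.6667 + 0.26·10.2746 + 0.24·43.31 + 0.22·4.83991 = 22.9972.
Var(X) = E[X²] − (E[X])² = 22.9972 − 13.5682 = 9.42901.
SD(X) = √9.42901 = 3.07067.

3.0707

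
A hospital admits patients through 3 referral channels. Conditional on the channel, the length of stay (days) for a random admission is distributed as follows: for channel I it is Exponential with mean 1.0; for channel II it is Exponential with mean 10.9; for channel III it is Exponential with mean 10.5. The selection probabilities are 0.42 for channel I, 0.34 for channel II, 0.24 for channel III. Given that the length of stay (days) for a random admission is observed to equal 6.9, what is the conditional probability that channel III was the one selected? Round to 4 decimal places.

Likelihoods f(6.9 | ·): I: 0.00100779; II: 0.0487139; III: 0.0493648.
Posterior ∝ prior × likelihood. Numerator for III: 0.24·0.0493648 = 0.0118475.
Normalizing constant: 0.42·0.00100779 + 0.34·0.0487139 + 0.24·0.0493648 = 0.0288336.
P(III | observation) = 0.0118475 / 0.0288336 = 0.410894.

0.4109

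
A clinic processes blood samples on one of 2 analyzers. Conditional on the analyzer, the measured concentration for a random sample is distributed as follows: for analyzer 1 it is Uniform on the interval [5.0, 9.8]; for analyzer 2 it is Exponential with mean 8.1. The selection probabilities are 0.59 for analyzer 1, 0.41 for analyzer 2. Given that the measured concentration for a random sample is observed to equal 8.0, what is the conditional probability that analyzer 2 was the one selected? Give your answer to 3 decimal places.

Likelihoods f(8.0 | ·): 1: 0.208333; 2: 0.0459814.
Posterior ∝ prior × likelihood. Numerator for 2: 0.41·0.0459814 = 0.0188524.
Normalizing constant: 0.59·0.208333 + 0.41·0.0459814 = 0.141769.
P(2 | observation) = 0.0188524 / 0.141769 = 0.132979.

0.133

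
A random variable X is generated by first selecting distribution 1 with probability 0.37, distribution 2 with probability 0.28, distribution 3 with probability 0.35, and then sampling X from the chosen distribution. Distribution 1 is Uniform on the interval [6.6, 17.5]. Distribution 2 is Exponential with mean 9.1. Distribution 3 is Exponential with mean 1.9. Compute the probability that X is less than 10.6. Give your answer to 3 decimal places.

0.677

Conditional on each component, P(X < 10.6): 1: 0.366972; 2: 0.688026; 3: 0.996223.
By total probability, P(X < 10.6) = 0.37·0.366972 + 0.28·0.688026 + 0.35·0.996223 = 0.677105.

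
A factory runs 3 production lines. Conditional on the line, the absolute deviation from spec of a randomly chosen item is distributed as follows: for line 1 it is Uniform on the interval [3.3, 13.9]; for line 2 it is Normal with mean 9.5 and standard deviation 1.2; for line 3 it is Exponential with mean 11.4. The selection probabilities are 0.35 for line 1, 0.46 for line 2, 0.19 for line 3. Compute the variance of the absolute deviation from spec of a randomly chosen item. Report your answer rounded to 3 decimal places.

Per component, 1: μ=8.6, E[X²]=83.3233; 2: μ=9.5, E[X²]=91.69; 3: μ=11.4, E[X²]=259.92.
E[X] = 0.35·8.6 + 0.46·9.5 + 0.19·11.4 = 9.546.
E[X²] = 0.35·83.3233 + 0.46·91.69 + 0.19·259.92 = 120.725.
Var(X) = E[X²] − (E[X])² = 120.725 − 91.1261 = 29.5993.

29.599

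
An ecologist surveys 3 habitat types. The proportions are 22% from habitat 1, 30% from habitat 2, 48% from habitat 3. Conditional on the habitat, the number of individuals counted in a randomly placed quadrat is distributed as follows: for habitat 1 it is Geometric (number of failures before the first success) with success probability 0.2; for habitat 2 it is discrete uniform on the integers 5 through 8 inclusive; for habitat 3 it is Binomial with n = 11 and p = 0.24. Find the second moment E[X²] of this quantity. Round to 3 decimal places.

For each component E[X²] = Var + (mean)², giving 1: 36; 2: 43.5; 3: 8.976.
Overall E[X²] = 0.22·36 + 0.3·43.5 + 0.48·8.976 = 25.2785.

25.278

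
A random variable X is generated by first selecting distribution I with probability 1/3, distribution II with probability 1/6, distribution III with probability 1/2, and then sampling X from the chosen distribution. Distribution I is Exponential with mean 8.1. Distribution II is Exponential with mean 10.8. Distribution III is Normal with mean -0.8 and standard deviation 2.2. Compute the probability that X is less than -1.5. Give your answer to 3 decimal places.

Conditional on each component, P(X < -1.5): I: 0; II: 0; III: 0.375174.
By total probability, P(X < -1.5) = 0.333333·0 + 0.166667·0 + 0.5·0.375174 = 0.187587.

0.188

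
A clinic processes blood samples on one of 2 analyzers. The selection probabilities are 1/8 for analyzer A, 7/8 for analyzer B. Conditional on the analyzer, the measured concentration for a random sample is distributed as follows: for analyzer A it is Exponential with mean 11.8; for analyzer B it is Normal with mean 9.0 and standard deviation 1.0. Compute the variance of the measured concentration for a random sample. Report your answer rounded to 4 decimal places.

19.1375

Per component, A: μ=11.8, E[X²]=278.48; B: μ=9, E[X²]=82.
E[X] = 0.125·11.8 + 0.875·9 = 9.35.
E[X²] = 0.125·278.48 + 0.875·82 = 106.56.
Var(X) = E[X²] − (E[X])² = 106.56 − 87.4225 = 19.1375.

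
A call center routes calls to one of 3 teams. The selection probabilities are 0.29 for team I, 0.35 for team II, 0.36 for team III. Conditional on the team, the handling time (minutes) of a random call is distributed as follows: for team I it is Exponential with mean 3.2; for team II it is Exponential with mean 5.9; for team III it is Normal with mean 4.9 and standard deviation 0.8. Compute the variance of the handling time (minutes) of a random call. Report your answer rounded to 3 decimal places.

16.551

Per component, I: μ=3.2, E[X²]=20.48; II: μ=5.9, E[X²]=69.62; III: μ=4.9, E[X²]=24.65.
E[X] = 0.29·3.2 + 0.35·5.9 + 0.36·4.9 = 4.757.
E[X²] = 0.29·20.48 + 0.35·69.62 + 0.36·24.65 = 39.1802.
Var(X) = E[X²] − (E[X])² = 39.1802 − 22.629 = 16.5512.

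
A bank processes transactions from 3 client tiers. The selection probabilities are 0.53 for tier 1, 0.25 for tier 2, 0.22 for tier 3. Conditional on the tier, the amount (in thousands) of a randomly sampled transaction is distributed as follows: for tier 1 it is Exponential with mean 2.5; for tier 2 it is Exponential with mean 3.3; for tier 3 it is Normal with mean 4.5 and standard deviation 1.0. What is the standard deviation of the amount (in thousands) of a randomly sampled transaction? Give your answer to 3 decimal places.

2.624

Per component, 1: μ=2.5, E[X²]=12.5; 2: μ=3.3, E[X²]=21.78; 3: μ=4.5, E[X²]=21.25.
E[X] = 0.53·2.5 + 0.25·3.3 + 0.22·4.5 = 3.14.
E[X²] = 0.53·12.5 + 0.25·21.78 + 0.22·21.25 = 16.745.
Var(X) = E[X²] − (E[X])² = 16.745 − 9.8596 = 6.8854.
SD(X) = √6.8854 = 2.624.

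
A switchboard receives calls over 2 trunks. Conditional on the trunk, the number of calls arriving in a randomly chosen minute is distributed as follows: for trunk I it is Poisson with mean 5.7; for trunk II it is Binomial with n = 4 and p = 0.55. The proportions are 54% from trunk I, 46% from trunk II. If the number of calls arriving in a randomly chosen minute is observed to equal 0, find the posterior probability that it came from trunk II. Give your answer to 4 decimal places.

0.9126

Likelihoods P(X=0 | ·): I: 0.00334597; II: 0.0410062.
Posterior ∝ prior × likelihood. Numerator for II: 0.46·0.0410062 = 0.0188629.
Normalizing constant: 0.54·0.00334597 + 0.46·0.0410062 = 0.0206697.
P(II | observation) = 0.0188629 / 0.0206697 = 0.912586.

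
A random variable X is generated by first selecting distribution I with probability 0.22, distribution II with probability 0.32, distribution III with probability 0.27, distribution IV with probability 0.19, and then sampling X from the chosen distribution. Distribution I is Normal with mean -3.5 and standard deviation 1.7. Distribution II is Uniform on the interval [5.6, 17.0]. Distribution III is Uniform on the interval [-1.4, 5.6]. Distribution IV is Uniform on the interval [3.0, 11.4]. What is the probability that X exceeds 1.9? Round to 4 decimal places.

Conditional on each component, P(X > 1.9): I: 0.000745395; II: 1; III: 0.528571; IV: 1.
By total probability, P(X > 1.9) = 0.22·0.000745395 + 0.32·1 + 0.27·0.528571 + 0.19·1 = 0.652878.

0.6529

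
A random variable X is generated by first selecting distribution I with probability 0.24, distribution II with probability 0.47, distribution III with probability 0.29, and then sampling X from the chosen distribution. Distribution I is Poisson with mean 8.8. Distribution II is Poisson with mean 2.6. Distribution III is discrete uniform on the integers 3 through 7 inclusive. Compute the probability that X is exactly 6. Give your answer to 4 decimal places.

Conditional on each component, P(X = 6): I: 0.0972237; II: 0.0318671; III: 0.2.
By total probability, P(X = 6) = 0.24·0.0972237 + 0.47·0.0318671 + 0.29·0.2 = 0.0963112.

0.0963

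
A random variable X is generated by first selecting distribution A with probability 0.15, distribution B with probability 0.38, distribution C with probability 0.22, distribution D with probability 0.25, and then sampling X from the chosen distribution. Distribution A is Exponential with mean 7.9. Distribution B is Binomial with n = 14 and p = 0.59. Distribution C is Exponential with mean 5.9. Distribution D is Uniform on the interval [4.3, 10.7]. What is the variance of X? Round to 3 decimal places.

19.967

Per component, A: μ=7.9, E[X²]=124.82; B: μ=8.26, E[X²]=71.6142; C: μ=5.9, E[X²]=69.62; D: μ=7.5, E[X²]=59.6633.
E[X] = 0.15·7.9 + 0.38·8.26 + 0.22·5.9 + 0.25·7.5 = 7.4968.
E[X²] = 0.15·124.82 + 0.38·71.6142 + 0.22·69.62 + 0.25·59.6633 = 76.1686.
Var(X) = E[X²] − (E[X])² = 76.1686 − 56.202 = 19.9666.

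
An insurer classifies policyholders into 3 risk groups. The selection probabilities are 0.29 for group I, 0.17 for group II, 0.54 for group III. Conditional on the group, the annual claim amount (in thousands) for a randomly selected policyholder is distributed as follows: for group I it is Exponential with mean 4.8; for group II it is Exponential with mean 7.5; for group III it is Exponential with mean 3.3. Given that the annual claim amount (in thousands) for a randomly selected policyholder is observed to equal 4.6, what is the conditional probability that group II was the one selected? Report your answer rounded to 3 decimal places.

0.161

Likelihoods f(4.6 | ·): I: 0.0799024; II: 0.0722057; III: 0.0751806.
Posterior ∝ prior × likelihood. Numerator for II: 0.17·0.0722057 = 0.012275.
Normalizing constant: 0.29·0.0799024 + 0.17·0.0722057 + 0.54·0.0751806 = 0.0760442.
P(II | observation) = 0.012275 / 0.0760442 = 0.161419.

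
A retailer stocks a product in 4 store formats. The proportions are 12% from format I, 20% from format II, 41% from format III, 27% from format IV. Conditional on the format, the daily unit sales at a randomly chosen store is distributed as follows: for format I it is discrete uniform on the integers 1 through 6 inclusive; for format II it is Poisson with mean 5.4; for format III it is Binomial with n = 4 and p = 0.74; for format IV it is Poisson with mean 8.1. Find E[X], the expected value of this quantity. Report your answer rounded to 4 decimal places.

Component means — I: 3.5; II: 5.4; III: 2.96; IV: 8.1.
E[X] = 0.12·3.5 + 0.2·5.4 + 0.41·2.96 + 0.27·8.1 = 4.9006.

4.9006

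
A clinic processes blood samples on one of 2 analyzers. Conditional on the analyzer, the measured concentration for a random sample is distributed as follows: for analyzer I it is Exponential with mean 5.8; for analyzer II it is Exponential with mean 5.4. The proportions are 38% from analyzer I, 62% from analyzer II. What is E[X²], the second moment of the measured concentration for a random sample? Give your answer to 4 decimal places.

For each component E[X²] = Var + (mean)², giving I: 67.28; II: 58.32.
Overall E[X²] = 0.38·67.28 + 0.62·58.32 = 61.7248.

61.7248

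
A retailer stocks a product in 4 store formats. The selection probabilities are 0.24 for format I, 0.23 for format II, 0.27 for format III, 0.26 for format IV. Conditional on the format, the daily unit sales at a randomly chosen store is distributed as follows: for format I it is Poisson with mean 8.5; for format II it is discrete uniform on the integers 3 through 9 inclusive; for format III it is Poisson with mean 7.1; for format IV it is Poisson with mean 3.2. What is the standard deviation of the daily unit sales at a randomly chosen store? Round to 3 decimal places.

3.090

Per component, I: μ=8.5, E[X²]=80.75; II: μ=6, E[X²]=40; III: μ=7.1, E[X²]=57.51; IV: μ=3.2, E[X²]=13.44.
E[X] = 0.24·8.5 + 0.23·6 + 0.27·7.1 + 0.26·3.2 = 6.169.
E[X²] = 0.24·80.75 + 0.23·40 + 0.27·57.51 + 0.26·13.44 = 47.6021.
Var(X) = E[X²] − (E[X])² = 47.6021 − 38.0566 = 9.54554.
SD(X) = √9.54554 = 3.08959.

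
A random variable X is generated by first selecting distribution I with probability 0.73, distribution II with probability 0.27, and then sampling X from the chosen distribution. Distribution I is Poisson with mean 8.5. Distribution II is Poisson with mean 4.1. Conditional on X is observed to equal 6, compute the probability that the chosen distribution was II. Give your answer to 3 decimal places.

0.275

Likelihoods P(X=6 | ·): I: 0.106581; II: 0.109336.
Posterior ∝ prior × likelihood. Numerator for II: 0.27·0.109336 = 0.0295207.
Normalizing constant: 0.73·0.106581 + 0.27·0.109336 = 0.107325.
P(II | observation) = 0.0295207 / 0.107325 = 0.27506.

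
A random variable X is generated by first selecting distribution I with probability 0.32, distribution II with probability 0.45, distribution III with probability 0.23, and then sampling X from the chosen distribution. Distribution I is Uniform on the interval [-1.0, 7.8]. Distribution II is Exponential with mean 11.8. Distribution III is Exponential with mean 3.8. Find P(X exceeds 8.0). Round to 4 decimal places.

0.2565

Conditional on each component, P(X > 8.0): I: 0; II: 0.507648; III: 0.121814.
By total probability, P(X > 8.0) = 0.32·0 + 0.45·0.507648 + 0.23·0.121814 = 0.256459.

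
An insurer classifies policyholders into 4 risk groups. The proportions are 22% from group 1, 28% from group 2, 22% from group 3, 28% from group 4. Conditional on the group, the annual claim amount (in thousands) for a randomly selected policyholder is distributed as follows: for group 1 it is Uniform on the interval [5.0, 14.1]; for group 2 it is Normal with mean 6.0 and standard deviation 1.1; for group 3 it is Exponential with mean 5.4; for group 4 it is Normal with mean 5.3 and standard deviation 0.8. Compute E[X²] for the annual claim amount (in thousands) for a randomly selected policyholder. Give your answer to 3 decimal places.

For each component E[X²] = Var + (mean)², giving 1: 98.1033; 2: 37.21; 3: 58.32; 4: 28.73.
Overall E[X²] = 0.22·98.1033 + 0.28·37.21 + 0.22·58.32 + 0.28·28.73 = 52.8763.

52.876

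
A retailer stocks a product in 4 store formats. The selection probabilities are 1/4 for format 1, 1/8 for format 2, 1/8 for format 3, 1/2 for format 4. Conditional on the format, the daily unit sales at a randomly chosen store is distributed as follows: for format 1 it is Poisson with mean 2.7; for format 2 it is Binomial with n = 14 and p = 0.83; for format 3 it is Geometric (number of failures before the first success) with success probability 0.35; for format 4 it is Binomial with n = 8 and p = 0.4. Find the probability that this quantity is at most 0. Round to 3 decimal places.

Conditional on each format, P(X ≤ 0): 1: 0.0672055; 2: 1.68378e-11; 3: 0.35; 4: 0.0167962.
By total probability, P(X ≤ 0) = 0.25·0.0672055 + 0.125·1.68378e-11 + 0.125·0.35 + 0.5·0.0167962 = 0.0689495.

0.069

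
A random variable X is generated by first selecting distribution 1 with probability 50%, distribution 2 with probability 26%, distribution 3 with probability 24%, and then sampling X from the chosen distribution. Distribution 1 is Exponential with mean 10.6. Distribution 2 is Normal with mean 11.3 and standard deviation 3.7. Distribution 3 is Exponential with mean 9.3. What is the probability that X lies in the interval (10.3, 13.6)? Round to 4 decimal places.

0.1626

Conditional on each component, P(10.3 < X < 13.6): 1: 0.101241; 2: 0.339428; 3: 0.0986875.
By total probability, P(10.3 < X < 13.6) = 0.5·0.101241 + 0.26·0.339428 + 0.24·0.0986875 = 0.162557.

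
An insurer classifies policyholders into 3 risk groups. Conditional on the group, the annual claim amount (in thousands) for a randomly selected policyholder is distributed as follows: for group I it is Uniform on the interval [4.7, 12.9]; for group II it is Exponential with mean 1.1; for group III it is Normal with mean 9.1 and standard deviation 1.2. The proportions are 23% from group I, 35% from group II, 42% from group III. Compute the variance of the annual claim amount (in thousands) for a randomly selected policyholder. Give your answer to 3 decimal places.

16.507

Per component, I: μ=8.8, E[X²]=83.0433; II: μ=1.1, E[X²]=2.42; III: μ=9.1, E[X²]=84.25.
E[X] = 0.23·8.8 + 0.35·1.1 + 0.42·9.1 = 6.231.
E[X²] = 0.23·83.0433 + 0.35·2.42 + 0.42·84.25 = 55.332.
Var(X) = E[X²] − (E[X])² = 55.332 − 38.8254 = 16.5066.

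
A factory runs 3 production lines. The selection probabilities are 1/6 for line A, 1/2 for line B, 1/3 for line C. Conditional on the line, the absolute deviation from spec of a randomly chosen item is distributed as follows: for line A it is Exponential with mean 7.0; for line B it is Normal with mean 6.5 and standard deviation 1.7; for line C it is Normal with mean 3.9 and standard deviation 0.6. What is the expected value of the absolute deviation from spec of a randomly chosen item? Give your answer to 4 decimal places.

5.7167

Component means — A: 7; B: 6.5; C: 3.9.
E[X] = 0.166667·7 + 0.5·6.5 + 0.333333·3.9 = 5.71667.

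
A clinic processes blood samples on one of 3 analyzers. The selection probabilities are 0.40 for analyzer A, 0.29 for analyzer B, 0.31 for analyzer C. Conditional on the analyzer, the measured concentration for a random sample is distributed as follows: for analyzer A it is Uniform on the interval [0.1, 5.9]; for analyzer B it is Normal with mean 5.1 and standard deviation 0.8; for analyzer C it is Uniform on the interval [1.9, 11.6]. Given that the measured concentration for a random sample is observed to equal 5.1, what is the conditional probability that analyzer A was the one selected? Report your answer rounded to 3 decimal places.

0.281

Likelihoods f(5.1 | ·): A: 0.172414; B: 0.498678; C: 0.103093.
Posterior ∝ prior × likelihood. Numerator for A: 0.4·0.172414 = 0.0689655.
Normalizing constant: 0.4·0.172414 + 0.29·0.498678 + 0.31·0.103093 = 0.245541.
P(A | observation) = 0.0689655 / 0.245541 = 0.280872.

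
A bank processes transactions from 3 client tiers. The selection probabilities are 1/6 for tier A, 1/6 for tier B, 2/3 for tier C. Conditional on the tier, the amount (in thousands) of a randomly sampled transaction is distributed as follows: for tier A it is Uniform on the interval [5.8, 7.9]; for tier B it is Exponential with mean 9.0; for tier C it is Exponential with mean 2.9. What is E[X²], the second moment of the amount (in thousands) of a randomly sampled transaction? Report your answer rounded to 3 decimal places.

For each component E[X²] = Var + (mean)², giving A: 47.29; B: 162; C: 16.82.
Overall E[X²] = 0.166667·47.29 + 0.166667·162 + 0.666667·16.82 = 46.095.

46.095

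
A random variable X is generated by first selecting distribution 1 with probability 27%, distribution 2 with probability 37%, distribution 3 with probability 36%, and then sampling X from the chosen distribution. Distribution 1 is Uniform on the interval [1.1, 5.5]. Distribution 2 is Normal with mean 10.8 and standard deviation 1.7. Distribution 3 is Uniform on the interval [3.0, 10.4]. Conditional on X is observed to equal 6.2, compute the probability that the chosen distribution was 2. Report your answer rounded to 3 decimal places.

0.044

Likelihoods f(6.2 | ·): 1: 0; 2: 0.00603327; 3: 0.135135.
Posterior ∝ prior × likelihood. Numerator for 2: 0.37·0.00603327 = 0.00223231.
Normalizing constant: 0.27·0 + 0.37·0.00603327 + 0.36·0.135135 = 0.050881.
P(2 | observation) = 0.00223231 / 0.050881 = 0.0438732.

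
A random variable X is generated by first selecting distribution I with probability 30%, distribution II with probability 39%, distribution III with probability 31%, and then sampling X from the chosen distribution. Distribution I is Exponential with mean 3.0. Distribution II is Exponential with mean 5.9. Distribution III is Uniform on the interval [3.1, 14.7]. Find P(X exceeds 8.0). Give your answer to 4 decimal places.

0.3004

Conditional on each component, P(X > 8.0): I: 0.0694835; II: 0.257707; III: 0.577586.
By total probability, P(X > 8.0) = 0.3·0.0694835 + 0.39·0.257707 + 0.31·0.577586 = 0.300402.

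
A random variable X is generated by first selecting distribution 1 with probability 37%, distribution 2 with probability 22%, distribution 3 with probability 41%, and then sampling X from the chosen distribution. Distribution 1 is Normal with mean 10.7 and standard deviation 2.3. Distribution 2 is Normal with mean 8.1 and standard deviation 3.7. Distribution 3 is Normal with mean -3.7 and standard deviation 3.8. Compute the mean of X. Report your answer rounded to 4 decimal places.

4.2240

Component means — 1: 10.7; 2: 8.1; 3: -3.7.
E[X] = 0.37·10.7 + 0.22·8.1 + 0.41·-3.7 = 4.224.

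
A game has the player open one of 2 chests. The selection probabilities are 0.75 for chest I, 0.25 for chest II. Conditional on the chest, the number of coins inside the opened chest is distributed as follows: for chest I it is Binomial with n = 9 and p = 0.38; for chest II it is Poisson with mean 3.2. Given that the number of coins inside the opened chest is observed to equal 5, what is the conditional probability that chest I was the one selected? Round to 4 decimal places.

Likelihoods P(X=5 | ·): I: 0.147521; II: 0.113979.
Posterior ∝ prior × likelihood. Numerator for I: 0.75·0.147521 = 0.110641.
Normalizing constant: 0.75·0.147521 + 0.25·0.113979 = 0.139136.
P(I | observation) = 0.110641 / 0.139136 = 0.795201.

0.7952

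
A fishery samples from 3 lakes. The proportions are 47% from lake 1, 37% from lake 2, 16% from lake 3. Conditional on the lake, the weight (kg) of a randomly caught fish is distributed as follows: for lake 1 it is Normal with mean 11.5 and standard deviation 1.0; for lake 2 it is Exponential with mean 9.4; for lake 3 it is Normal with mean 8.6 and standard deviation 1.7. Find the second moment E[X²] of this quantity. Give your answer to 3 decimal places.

For each component E[X²] = Var + (mean)², giving 1: 133.25; 2: 176.72; 3: 76.85.
Overall E[X²] = 0.47·133.25 + 0.37·176.72 + 0.16·76.85 = 140.31.

140.310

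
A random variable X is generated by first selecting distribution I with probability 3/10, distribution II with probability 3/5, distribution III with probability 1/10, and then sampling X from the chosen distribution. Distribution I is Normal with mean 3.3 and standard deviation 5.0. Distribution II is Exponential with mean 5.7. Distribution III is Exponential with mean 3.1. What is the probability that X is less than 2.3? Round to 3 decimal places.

0.378

Conditional on each component, P(X < 2.3): I: 0.42074; II: 0.332028; III: 0.523809.
By total probability, P(X < 2.3) = 0.3·0.42074 + 0.6·0.332028 + 0.1·0.523809 = 0.37782.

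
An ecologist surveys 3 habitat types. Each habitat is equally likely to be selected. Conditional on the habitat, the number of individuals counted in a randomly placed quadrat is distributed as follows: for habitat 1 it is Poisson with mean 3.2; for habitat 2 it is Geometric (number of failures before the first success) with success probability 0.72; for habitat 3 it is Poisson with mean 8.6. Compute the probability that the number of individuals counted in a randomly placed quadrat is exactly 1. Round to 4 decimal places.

0.1112

Conditional on each habitat, P(X = 1): 1: 0.130439; 2: 0.2016; 3: 0.00158331.
By total probability, P(X = 1) = 0.333333·0.130439 + 0.333333·0.2016 + 0.333333·0.00158331 = 0.111207.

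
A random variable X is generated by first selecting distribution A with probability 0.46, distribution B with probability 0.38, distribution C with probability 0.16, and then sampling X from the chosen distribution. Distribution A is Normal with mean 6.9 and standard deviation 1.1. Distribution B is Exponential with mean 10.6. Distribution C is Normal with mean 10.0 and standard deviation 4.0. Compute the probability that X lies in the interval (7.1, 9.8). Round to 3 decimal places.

Conditional on each component, P(7.1 < X < 9.8): A: 0.423673; B: 0.115087; C: 0.245835.
By total probability, P(7.1 < X < 9.8) = 0.46·0.423673 + 0.38·0.115087 + 0.16·0.245835 = 0.277956.

0.278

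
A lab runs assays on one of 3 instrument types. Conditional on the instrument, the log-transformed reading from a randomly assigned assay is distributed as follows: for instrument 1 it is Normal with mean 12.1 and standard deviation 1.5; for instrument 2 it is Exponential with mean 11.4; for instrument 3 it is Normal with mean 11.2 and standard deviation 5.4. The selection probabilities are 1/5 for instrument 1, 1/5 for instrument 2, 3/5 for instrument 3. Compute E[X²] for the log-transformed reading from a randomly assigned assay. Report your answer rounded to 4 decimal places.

174.4760

For each component E[X²] = Var + (mean)², giving 1: 148.66; 2: 259.92; 3: 154.6.
Overall E[X²] = 0.2·148.66 + 0.2·259.92 + 0.6·154.6 = 174.476.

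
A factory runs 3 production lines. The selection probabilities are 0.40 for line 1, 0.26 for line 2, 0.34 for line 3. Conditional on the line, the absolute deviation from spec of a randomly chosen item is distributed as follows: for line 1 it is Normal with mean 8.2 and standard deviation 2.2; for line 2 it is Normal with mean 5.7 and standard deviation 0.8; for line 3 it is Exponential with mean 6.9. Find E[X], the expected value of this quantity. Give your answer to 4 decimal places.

7.1080

Component means — 1: 8.2; 2: 5.7; 3: 6.9.
E[X] = 0.4·8.2 + 0.26·5.7 + 0.34·6.9 = 7.108.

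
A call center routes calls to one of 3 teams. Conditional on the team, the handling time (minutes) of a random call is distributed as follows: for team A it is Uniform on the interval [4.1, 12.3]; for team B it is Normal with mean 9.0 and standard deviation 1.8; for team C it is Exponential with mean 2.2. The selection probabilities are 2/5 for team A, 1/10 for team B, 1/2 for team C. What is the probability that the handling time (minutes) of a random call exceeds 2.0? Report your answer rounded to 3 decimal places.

Conditional on each team, P(X > 2.0): A: 1; B: 0.99995; C: 0.40289.
By total probability, P(X > 2.0) = 0.4·1 + 0.1·0.99995 + 0.5·0.40289 = 0.70144.

0.701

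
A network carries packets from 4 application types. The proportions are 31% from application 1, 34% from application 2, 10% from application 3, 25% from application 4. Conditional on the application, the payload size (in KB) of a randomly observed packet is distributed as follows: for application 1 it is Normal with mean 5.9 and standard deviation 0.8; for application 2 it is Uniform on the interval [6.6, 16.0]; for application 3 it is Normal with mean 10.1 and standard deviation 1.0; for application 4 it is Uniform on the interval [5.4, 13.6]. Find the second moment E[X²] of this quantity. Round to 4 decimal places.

For each component E[X²] = Var + (mean)², giving 1: 35.45; 2: 135.053; 3: 103.01; 4: 95.8533.
Overall E[X²] = 0.31·35.45 + 0.34·135.053 + 0.1·103.01 + 0.25·95.8533 = 91.172.

91.1720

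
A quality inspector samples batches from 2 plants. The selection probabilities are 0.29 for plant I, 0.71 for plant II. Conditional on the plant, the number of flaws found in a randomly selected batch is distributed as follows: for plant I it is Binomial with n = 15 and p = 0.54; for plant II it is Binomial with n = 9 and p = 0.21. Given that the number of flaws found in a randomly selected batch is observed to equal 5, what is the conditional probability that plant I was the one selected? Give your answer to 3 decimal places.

0.544

Likelihoods P(X=5 | ·): I: 0.0584928; II: 0.0200436.
Posterior ∝ prior × likelihood. Numerator for I: 0.29·0.0584928 = 0.0169629.
Normalizing constant: 0.29·0.0584928 + 0.71·0.0200436 = 0.0311939.
P(I | observation) = 0.0169629 / 0.0311939 = 0.54379.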